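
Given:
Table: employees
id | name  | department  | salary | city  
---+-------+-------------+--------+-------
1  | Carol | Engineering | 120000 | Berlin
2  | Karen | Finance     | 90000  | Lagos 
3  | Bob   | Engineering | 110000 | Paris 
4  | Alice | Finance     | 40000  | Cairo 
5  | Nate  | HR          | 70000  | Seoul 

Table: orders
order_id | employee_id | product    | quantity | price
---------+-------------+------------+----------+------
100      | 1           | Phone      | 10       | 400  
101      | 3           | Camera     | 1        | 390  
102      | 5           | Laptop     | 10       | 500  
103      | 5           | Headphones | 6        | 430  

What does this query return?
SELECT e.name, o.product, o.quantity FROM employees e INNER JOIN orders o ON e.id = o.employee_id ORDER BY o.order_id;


Joining employees.id = orders.employee_id:
  employee Carol (id=1) -> order Phone
  employee Bob (id=3) -> order Camera
  employee Nate (id=5) -> order Laptop
  employee Nate (id=5) -> order Headphones


4 rows:
Carol, Phone, 10
Bob, Camera, 1
Nate, Laptop, 10
Nate, Headphones, 6


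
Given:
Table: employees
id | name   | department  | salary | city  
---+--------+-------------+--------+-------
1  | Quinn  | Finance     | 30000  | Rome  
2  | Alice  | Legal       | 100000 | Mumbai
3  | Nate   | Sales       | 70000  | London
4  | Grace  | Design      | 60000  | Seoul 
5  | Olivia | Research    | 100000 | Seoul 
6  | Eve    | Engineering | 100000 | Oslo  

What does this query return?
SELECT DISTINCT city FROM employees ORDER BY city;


All 'city' values (row order): Rome, Mumbai, London, Seoul, Seoul, Oslo
Removing duplicates leaves 5 unique value(s).

5 values:
London
Mumbai
Oslo
Rome
Seoul


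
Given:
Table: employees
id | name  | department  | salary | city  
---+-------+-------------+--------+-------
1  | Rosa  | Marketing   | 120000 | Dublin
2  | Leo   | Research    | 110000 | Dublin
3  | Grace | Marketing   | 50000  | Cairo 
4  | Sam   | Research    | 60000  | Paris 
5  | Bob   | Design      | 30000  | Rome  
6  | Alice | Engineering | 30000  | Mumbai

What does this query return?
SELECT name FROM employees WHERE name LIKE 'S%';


LIKE 'S%' matches names starting with 'S'
Matching: 1

1 rows:
Sam


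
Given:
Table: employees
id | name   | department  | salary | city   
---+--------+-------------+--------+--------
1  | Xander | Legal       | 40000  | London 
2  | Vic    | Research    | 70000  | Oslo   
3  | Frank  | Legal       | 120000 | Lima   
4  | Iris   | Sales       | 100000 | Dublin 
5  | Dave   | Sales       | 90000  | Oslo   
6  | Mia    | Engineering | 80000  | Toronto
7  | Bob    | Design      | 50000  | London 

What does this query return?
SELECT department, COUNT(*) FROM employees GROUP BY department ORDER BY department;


Assigning each row to its department group:
  Xander -> Legal
  Vic -> Research
  Frank -> Legal
  Iris -> Sales
  Dave -> Sales
  Mia -> Engineering
  Bob -> Design


5 groups:
Design, 1
Engineering, 1
Legal, 2
Research, 1
Sales, 2


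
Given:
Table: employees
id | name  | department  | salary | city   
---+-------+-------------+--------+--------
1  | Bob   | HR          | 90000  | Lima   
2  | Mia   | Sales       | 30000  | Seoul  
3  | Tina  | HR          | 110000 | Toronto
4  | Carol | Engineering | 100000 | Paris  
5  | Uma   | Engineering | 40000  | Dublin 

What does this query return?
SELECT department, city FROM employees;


Projecting columns: department, city

5 rows:
HR, Lima
Sales, Seoul
HR, Toronto
Engineering, Paris
Engineering, Dublin


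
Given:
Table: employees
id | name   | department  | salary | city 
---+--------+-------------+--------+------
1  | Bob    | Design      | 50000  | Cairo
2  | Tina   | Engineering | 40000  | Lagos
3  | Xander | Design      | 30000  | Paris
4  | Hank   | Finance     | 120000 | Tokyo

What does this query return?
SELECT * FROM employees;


SELECT * returns all 4 rows with all columns

4 rows:
1, Bob, Design, 50000, Cairo
2, Tina, Engineering, 40000, Lagos
3, Xander, Design, 30000, Paris
4, Hank, Finance, 120000, Tokyo


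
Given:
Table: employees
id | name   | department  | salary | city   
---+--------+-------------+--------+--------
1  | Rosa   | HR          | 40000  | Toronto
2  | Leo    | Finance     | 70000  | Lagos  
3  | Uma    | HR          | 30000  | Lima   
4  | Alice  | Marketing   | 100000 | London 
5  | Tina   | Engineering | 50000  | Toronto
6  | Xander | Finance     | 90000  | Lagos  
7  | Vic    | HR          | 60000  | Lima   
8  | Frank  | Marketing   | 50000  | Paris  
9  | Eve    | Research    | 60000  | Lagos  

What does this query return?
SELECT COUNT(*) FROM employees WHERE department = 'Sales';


Counting rows where department = 'Sales'


0


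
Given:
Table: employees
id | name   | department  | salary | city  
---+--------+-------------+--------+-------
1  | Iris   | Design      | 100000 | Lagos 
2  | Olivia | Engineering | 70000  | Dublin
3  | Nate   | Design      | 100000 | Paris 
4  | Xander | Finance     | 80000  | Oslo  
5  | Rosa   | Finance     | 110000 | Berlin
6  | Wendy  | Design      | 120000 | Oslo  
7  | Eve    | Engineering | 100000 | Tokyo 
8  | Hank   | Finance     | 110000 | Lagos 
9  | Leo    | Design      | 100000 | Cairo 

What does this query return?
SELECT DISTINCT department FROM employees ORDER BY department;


All 'department' values (row order): Design, Engineering, Design, Finance, Finance, Design, Engineering, Finance, Design
Removing duplicates leaves 3 unique value(s).

3 values:
Design
Engineering
Finance


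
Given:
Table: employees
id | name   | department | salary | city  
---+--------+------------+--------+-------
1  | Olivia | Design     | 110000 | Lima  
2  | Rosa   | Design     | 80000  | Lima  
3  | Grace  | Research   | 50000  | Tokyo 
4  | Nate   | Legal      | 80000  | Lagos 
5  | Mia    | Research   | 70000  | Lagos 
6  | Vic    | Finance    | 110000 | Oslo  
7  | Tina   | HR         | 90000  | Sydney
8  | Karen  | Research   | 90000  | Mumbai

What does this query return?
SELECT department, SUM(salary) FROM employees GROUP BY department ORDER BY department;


Summing salary within each department:
  Design: 110000 + 80000 = 190000
  Finance: 110000 = 110000
  HR: 90000 = 90000
  Legal: 80000 = 80000
  Research: 50000 + 70000 + 90000 = 210000


5 groups:
Design, 190000
Finance, 110000
HR, 90000
Legal, 80000
Research, 210000


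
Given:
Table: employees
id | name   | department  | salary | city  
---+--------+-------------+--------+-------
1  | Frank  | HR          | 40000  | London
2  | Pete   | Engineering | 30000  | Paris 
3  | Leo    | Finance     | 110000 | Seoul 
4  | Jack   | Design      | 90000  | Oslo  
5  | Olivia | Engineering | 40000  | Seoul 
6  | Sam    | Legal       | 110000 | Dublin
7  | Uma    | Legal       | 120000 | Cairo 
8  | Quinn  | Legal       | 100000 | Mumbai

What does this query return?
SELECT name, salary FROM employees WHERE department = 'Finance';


Filtering: department = 'Finance'
Matching rows: 1

1 rows:
Leo, 110000


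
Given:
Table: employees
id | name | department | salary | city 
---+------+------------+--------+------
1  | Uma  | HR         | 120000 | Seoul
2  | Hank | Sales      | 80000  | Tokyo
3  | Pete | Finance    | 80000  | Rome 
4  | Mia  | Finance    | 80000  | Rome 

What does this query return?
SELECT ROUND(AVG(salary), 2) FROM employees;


SUM(salary) = 360000
COUNT = 4
ROUND(AVG, 2) = ROUND(360000 / 4, 2) = 90000.0

90000.0


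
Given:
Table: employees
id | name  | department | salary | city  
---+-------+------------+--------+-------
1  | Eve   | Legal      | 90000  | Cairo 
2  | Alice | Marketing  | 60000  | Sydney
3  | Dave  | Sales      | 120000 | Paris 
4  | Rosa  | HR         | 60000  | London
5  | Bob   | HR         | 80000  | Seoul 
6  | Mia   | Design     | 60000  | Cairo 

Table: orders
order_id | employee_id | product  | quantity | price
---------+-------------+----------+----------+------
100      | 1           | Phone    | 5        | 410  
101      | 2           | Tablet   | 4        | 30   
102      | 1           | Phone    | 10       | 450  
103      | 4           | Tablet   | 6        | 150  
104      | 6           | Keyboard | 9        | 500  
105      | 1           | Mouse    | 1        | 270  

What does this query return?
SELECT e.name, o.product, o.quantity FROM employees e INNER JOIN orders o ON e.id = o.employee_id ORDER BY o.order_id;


Joining employees.id = orders.employee_id:
  employee Eve (id=1) -> order Phone
  employee Alice (id=2) -> order Tablet
  employee Eve (id=1) -> order Phone
  employee Rosa (id=4) -> order Tablet
  employee Mia (id=6) -> order Keyboard
  employee Eve (id=1) -> order Mouse


6 rows:
Eve, Phone, 5
Alice, Tablet, 4
Eve, Phone, 10
Rosa, Tablet, 6
Mia, Keyboard, 9
Eve, Mouse, 1


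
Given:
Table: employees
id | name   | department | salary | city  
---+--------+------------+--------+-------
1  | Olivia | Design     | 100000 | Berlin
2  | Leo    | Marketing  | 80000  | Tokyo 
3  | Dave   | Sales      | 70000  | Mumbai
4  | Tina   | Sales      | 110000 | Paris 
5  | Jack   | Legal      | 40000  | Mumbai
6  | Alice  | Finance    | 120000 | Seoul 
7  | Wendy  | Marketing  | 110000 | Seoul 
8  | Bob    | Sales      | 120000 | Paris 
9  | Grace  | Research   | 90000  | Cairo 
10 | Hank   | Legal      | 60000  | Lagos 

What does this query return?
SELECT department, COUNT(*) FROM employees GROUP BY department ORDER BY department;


Assigning each row to its department group:
  Olivia -> Design
  Leo -> Marketing
  Dave -> Sales
  Tina -> Sales
  Jack -> Legal
  Alice -> Finance
  Wendy -> Marketing
  Bob -> Sales
  Grace -> Research
  Hank -> Legal


6 groups:
Design, 1
Finance, 1
Legal, 2
Marketing, 2
Research, 1
Sales, 3


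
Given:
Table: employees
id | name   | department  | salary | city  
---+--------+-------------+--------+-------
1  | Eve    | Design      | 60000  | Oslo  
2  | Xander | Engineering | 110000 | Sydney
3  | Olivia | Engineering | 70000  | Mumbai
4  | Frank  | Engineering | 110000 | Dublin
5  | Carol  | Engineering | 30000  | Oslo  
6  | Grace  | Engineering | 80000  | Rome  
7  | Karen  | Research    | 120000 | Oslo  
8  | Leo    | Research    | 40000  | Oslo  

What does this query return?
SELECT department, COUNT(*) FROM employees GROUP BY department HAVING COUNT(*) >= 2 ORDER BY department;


Groups with count >= 2:
  Engineering: 5 -> PASS
  Research: 2 -> PASS
  Design: 1 -> filtered out


2 groups:
Engineering, 5
Research, 2


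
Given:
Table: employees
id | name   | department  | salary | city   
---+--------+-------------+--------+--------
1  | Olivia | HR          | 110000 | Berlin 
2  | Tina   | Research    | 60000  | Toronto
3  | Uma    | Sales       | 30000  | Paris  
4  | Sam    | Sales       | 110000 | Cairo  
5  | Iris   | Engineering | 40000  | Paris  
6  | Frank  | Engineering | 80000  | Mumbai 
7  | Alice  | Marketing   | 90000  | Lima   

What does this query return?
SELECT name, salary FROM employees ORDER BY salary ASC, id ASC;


Sorting by salary ASC, then id ASC for ties

7 rows:
Uma, 30000
Iris, 40000
Tina, 60000
Frank, 80000
Alice, 90000
Olivia, 110000
Sam, 110000


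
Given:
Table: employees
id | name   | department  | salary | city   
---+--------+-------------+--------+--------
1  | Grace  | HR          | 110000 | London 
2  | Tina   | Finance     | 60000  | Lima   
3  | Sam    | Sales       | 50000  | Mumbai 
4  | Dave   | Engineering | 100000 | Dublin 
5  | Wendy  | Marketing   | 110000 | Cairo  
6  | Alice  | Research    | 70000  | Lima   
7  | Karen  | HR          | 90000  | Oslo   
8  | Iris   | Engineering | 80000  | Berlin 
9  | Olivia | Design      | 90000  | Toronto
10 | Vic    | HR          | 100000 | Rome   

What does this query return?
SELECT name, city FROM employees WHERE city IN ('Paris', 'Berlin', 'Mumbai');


Filtering: city IN ('Paris', 'Berlin', 'Mumbai')
Matching: 2 rows

2 rows:
Sam, Mumbai
Iris, Berlin


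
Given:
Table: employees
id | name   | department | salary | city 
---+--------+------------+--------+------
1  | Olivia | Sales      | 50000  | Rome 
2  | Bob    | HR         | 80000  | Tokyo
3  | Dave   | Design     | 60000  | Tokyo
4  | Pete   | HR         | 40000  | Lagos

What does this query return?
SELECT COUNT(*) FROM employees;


COUNT(*) counts all rows

4


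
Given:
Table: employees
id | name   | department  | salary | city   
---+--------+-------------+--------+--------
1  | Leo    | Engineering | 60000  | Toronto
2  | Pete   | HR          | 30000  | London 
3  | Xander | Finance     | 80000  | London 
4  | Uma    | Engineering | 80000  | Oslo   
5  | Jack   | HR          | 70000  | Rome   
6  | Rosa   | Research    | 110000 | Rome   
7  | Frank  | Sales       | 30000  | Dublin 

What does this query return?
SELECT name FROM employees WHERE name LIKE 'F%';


LIKE 'F%' matches names starting with 'F'
Matching: 1

1 rows:
Frank


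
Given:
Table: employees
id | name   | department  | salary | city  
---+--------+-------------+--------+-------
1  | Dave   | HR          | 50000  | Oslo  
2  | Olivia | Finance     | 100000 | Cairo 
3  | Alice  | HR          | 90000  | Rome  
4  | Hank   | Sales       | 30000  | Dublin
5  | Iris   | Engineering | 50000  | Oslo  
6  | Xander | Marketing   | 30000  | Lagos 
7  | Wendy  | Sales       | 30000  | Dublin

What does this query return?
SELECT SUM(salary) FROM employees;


SUM(salary) = 50000 + 100000 + 90000 + 30000 + 50000 + 30000 + 30000 = 380000

380000


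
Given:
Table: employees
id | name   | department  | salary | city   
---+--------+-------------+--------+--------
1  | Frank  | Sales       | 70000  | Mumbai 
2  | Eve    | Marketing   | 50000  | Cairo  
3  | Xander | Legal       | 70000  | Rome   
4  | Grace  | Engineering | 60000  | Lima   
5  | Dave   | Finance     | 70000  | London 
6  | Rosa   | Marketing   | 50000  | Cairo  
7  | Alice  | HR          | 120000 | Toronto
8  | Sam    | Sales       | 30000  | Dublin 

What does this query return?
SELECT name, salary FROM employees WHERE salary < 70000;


Filtering: salary < 70000
Matching: 4 rows

4 rows:
Eve, 50000
Grace, 60000
Rosa, 50000
Sam, 30000


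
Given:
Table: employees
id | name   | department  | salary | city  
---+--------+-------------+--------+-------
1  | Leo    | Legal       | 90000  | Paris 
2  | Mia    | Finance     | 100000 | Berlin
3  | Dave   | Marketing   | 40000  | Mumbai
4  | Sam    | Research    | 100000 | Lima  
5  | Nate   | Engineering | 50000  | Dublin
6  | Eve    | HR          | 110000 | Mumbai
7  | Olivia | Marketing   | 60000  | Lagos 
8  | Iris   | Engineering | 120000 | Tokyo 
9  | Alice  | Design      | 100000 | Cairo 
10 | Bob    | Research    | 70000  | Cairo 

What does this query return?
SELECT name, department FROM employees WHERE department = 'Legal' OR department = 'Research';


Filtering: department = 'Legal' OR 'Research'
Matching: 3 rows

3 rows:
Leo, Legal
Sam, Research
Bob, Research


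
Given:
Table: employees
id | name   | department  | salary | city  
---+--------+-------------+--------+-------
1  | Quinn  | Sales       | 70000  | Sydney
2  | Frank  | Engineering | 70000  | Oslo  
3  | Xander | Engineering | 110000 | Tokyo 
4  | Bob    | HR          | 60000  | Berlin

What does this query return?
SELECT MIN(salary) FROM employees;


Salaries: 70000, 70000, 110000, 60000
MIN = 60000

60000


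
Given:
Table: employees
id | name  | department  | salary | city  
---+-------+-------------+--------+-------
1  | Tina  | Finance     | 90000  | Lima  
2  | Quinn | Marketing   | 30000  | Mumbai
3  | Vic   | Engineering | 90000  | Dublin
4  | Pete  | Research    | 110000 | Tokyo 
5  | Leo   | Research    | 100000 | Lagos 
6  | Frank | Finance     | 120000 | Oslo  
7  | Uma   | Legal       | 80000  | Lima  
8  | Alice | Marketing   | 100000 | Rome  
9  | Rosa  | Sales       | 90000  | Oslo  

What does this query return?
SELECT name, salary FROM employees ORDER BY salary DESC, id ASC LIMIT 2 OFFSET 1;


Sort by salary DESC (id ASC tiebreak), then skip 1 and take 2
Rows 2 through 3

2 rows:
Pete, 110000
Leo, 100000


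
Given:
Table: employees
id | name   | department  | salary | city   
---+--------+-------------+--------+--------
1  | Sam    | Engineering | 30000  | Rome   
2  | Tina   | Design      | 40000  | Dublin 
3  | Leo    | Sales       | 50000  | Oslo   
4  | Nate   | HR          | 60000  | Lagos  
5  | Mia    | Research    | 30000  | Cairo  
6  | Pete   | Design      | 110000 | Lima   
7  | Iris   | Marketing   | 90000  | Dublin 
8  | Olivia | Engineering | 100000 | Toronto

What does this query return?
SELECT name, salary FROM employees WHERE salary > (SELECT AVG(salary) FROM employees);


Subquery: AVG(salary) = 63750.0
Filtering: salary > 63750.0
  Pete (110000) -> MATCH
  Iris (90000) -> MATCH
  Olivia (100000) -> MATCH


3 rows:
Pete, 110000
Iris, 90000
Olivia, 100000


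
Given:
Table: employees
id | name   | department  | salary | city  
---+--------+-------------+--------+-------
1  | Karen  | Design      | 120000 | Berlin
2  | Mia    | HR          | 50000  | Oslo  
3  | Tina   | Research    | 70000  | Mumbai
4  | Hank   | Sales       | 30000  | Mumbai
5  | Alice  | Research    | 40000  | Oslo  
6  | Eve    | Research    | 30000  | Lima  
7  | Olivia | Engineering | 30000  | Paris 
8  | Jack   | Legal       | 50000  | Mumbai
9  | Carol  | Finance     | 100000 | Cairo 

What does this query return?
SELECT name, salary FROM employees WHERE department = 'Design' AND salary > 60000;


Filtering: department = 'Design' AND salary > 60000
Matching: 1 rows

1 rows:
Karen, 120000


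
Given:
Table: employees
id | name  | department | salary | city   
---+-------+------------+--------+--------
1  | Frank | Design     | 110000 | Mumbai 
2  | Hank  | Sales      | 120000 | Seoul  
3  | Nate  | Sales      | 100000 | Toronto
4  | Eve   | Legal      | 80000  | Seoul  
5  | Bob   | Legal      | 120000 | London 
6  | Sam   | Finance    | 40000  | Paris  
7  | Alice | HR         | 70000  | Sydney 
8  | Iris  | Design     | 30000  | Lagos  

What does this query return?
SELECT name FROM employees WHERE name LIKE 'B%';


LIKE 'B%' matches names starting with 'B'
Matching: 1

1 rows:
Bob


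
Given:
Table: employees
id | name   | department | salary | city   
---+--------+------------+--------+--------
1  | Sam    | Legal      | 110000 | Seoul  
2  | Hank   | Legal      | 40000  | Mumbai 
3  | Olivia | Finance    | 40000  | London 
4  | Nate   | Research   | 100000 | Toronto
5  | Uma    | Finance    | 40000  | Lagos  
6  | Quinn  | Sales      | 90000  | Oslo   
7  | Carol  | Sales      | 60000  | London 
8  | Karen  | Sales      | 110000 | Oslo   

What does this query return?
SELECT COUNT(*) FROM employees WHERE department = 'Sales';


Counting rows where department = 'Sales'
  Quinn -> MATCH
  Carol -> MATCH
  Karen -> MATCH


3


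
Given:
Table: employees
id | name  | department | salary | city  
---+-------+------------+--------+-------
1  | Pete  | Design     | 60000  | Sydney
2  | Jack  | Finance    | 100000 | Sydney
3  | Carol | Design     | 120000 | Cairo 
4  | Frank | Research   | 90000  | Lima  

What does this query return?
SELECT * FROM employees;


SELECT * returns all 4 rows with all columns

4 rows:
1, Pete, Design, 60000, Sydney
2, Jack, Finance, 100000, Sydney
3, Carol, Design, 120000, Cairo
4, Frank, Research, 90000, Lima


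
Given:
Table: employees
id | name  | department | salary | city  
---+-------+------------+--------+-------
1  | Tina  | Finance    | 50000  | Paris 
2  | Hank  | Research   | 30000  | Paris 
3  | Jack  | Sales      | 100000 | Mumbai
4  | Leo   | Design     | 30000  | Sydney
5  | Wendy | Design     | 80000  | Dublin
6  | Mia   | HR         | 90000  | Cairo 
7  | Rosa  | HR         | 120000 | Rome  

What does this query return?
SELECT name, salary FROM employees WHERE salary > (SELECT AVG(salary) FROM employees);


Subquery: AVG(salary) = 71428.57
Filtering: salary > 71428.57
  Jack (100000) -> MATCH
  Wendy (80000) -> MATCH
  Mia (90000) -> MATCH
  Rosa (120000) -> MATCH


4 rows:
Jack, 100000
Wendy, 80000
Mia, 90000
Rosa, 120000


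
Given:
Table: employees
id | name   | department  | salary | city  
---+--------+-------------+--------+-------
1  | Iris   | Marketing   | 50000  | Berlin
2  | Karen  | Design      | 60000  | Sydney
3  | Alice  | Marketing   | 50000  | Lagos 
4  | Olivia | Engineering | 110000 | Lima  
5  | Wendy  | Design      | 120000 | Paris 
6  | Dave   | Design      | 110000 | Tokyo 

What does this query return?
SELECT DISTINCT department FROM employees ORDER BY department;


All 'department' values (row order): Marketing, Design, Marketing, Engineering, Design, Design
Removing duplicates leaves 3 unique value(s).

3 values:
Design
Engineering
Marketing


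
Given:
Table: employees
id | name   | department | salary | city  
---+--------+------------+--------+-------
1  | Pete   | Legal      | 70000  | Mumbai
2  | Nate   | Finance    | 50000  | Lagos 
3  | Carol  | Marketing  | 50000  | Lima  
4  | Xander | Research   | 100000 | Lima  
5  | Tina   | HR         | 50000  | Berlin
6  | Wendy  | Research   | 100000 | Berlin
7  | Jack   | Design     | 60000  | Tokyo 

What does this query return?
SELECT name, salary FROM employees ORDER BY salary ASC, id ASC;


Sorting by salary ASC, then id ASC for ties

7 rows:
Nate, 50000
Carol, 50000
Tina, 50000
Jack, 60000
Pete, 70000
Xander, 100000
Wendy, 100000


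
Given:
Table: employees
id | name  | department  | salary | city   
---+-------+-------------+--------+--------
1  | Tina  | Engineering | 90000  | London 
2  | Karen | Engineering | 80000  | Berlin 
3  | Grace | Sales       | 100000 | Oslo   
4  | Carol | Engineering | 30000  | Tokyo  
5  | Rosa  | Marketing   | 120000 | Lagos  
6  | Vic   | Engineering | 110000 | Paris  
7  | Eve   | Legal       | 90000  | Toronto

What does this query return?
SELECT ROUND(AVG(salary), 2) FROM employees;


SUM(salary) = 620000
COUNT = 7
ROUND(AVG, 2) = ROUND(620000 / 7, 2) = 88571.43

88571.43


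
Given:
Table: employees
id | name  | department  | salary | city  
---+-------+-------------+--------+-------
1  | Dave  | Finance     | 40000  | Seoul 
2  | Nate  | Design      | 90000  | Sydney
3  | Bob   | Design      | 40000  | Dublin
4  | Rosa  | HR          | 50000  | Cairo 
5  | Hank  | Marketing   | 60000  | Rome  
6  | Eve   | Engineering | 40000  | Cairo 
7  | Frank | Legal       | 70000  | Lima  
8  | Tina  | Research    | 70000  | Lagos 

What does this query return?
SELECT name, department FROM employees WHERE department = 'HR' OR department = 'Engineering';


Filtering: department = 'HR' OR 'Engineering'
Matching: 2 rows

2 rows:
Rosa, HR
Eve, Engineering


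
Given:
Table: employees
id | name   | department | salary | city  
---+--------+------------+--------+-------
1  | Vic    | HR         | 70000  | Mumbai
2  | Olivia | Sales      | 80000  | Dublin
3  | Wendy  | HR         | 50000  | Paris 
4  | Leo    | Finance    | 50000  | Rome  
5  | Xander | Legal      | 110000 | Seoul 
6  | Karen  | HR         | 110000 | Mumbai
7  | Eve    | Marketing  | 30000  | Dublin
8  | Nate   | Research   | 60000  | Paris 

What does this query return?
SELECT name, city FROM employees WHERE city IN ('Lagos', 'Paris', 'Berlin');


Filtering: city IN ('Lagos', 'Paris', 'Berlin')
Matching: 2 rows

2 rows:
Wendy, Paris
Nate, Paris


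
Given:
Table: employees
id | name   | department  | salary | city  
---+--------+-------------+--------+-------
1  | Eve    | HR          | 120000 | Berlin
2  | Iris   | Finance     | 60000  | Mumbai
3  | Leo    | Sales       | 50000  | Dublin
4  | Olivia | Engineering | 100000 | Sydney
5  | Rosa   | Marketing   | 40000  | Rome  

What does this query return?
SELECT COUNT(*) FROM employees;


COUNT(*) counts all rows

5


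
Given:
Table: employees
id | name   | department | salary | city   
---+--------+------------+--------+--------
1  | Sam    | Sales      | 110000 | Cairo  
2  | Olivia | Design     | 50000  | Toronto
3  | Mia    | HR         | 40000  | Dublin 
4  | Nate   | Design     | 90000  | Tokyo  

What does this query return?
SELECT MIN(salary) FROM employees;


Salaries: 110000, 50000, 40000, 90000
MIN = 40000

40000


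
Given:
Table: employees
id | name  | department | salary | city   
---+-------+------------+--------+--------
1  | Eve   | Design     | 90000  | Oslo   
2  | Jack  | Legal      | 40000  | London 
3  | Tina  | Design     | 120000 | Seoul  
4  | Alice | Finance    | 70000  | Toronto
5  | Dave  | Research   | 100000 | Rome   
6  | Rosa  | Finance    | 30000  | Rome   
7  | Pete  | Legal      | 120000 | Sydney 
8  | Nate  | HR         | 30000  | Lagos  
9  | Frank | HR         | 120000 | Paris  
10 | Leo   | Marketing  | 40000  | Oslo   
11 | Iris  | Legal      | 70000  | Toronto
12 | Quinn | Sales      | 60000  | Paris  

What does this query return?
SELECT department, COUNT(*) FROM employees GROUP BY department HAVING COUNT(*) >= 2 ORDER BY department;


Groups with count >= 2:
  Design: 2 -> PASS
  Finance: 2 -> PASS
  HR: 2 -> PASS
  Legal: 3 -> PASS
  Marketing: 1 -> filtered out
  Research: 1 -> filtered out
  Sales: 1 -> filtered out


4 groups:
Design, 2
Finance, 2
HR, 2
Legal, 3


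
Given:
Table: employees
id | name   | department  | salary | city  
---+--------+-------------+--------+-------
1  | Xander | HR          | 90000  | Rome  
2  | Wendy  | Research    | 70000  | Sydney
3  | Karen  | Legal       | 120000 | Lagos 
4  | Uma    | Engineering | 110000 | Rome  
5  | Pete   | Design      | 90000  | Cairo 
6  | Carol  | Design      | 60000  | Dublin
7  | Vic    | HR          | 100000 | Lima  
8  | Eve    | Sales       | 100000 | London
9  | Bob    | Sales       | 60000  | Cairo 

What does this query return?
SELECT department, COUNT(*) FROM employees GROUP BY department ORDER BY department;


Assigning each row to its department group:
  Xander -> HR
  Wendy -> Research
  Karen -> Legal
  Uma -> Engineering
  Pete -> Design
  Carol -> Design
  Vic -> HR
  Eve -> Sales
  Bob -> Sales


6 groups:
Design, 2
Engineering, 1
HR, 2
Legal, 1
Research, 1
Sales, 2


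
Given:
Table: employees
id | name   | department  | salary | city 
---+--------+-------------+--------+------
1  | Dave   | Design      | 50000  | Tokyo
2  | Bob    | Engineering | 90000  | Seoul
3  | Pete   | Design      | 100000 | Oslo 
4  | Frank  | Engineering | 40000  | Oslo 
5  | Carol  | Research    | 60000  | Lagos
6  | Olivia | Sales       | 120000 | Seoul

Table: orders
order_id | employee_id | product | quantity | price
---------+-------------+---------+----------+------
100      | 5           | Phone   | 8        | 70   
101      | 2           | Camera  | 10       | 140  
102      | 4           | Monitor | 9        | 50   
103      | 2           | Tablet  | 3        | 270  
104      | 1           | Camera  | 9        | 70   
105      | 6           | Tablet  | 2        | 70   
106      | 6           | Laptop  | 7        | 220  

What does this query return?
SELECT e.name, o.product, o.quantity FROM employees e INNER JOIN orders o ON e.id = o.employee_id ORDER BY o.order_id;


Joining employees.id = orders.employee_id:
  employee Carol (id=5) -> order Phone
  employee Bob (id=2) -> order Camera
  employee Frank (id=4) -> order Monitor
  employee Bob (id=2) -> order Tablet
  employee Dave (id=1) -> order Camera
  employee Olivia (id=6) -> order Tablet
  employee Olivia (id=6) -> order Laptop


7 rows:
Carol, Phone, 8
Bob, Camera, 10
Frank, Monitor, 9
Bob, Tablet, 3
Dave, Camera, 9
Olivia, Tablet, 2
Olivia, Laptop, 7


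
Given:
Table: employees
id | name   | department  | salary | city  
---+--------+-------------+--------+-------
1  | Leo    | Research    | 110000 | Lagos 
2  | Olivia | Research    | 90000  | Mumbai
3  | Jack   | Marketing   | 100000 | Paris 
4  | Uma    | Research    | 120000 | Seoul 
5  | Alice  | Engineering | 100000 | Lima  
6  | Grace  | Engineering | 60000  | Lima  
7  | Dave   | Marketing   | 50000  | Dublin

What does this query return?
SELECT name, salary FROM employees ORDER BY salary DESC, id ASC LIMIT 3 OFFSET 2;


Sort by salary DESC (id ASC tiebreak), then skip 2 and take 3
Rows 3 through 5

3 rows:
Jack, 100000
Alice, 100000
Olivia, 90000


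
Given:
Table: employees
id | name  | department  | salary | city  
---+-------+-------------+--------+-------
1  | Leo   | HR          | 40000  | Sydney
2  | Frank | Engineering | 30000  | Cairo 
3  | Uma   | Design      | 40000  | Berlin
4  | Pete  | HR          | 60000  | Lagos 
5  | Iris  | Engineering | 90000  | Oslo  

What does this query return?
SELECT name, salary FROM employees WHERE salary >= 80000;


Filtering: salary >= 80000
Matching: 1 rows

1 rows:
Iris, 90000


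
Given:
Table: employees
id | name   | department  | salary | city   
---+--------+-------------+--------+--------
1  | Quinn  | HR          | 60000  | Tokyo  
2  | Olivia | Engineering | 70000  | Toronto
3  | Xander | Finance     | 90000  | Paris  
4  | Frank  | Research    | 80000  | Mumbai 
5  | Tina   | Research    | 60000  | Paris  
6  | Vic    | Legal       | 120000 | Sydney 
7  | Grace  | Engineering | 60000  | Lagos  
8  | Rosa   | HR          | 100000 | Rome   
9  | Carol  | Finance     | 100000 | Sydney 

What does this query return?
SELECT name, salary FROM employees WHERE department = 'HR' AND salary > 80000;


Filtering: department = 'HR' AND salary > 80000
Matching: 1 rows

1 rows:
Rosa, 100000


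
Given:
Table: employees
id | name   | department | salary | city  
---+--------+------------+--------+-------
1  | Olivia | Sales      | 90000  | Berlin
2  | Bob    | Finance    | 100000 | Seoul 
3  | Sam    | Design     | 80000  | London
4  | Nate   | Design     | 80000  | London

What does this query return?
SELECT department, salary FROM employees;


Projecting columns: department, salary

4 rows:
Sales, 90000
Finance, 100000
Design, 80000
Design, 80000


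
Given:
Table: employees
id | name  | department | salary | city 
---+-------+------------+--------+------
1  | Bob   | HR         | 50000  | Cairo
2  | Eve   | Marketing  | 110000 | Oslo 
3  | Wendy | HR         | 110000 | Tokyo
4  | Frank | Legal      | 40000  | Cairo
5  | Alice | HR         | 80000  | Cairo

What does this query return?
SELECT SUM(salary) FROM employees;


SUM(salary) = 50000 + 110000 + 110000 + 40000 + 80000 = 390000

390000


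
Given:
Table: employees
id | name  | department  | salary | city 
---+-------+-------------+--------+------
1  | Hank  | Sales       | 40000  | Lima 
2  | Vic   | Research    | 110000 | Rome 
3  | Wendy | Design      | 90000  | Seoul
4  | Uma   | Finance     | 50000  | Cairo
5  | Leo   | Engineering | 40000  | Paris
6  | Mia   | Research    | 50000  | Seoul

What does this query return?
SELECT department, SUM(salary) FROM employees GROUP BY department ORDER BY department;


Summing salary within each department:
  Design: 90000 = 90000
  Engineering: 40000 = 40000
  Finance: 50000 = 50000
  Research: 110000 + 50000 = 160000
  Sales: 40000 = 40000


5 groups:
Design, 90000
Engineering, 40000
Finance, 50000
Research, 160000
Sales, 40000


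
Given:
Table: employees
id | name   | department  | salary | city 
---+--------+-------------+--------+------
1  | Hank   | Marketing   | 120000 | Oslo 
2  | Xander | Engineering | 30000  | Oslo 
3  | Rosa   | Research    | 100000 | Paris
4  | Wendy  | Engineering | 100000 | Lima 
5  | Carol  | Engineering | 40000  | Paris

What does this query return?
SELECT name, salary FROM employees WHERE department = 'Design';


Filtering: department = 'Design'
Matching rows: 0

Empty result set (0 rows)


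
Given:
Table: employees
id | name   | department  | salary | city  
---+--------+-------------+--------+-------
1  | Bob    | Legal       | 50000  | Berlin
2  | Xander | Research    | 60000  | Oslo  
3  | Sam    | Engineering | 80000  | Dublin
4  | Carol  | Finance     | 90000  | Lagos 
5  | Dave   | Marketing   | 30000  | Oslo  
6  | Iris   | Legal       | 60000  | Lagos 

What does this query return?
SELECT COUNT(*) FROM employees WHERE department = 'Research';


Counting rows where department = 'Research'
  Xander -> MATCH


1


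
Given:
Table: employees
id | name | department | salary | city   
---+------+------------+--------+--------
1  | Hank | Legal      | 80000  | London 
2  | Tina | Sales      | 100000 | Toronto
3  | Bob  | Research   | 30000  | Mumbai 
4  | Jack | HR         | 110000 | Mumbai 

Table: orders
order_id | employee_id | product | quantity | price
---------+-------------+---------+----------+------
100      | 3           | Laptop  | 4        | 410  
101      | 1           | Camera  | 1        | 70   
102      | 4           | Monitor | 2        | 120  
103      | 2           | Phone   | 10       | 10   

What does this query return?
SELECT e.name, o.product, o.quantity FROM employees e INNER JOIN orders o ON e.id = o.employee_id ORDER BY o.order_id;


Joining employees.id = orders.employee_id:
  employee Bob (id=3) -> order Laptop
  employee Hank (id=1) -> order Camera
  employee Jack (id=4) -> order Monitor
  employee Tina (id=2) -> order Phone


4 rows:
Bob, Laptop, 4
Hank, Camera, 1
Jack, Monitor, 2
Tina, Phone, 10


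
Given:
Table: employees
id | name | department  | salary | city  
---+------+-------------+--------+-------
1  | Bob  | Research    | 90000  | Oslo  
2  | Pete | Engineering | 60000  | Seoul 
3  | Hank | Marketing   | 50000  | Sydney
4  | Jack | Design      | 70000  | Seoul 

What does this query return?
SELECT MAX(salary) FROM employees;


Salaries: 90000, 60000, 50000, 70000
MAX = 90000

90000


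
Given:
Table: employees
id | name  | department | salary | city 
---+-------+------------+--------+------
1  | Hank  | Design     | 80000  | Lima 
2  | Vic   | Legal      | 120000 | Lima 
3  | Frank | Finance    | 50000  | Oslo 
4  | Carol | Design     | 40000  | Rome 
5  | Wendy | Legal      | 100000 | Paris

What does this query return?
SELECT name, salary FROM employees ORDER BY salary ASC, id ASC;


Sorting by salary ASC, then id ASC for ties

5 rows:
Carol, 40000
Frank, 50000
Hank, 80000
Wendy, 100000
Vic, 120000


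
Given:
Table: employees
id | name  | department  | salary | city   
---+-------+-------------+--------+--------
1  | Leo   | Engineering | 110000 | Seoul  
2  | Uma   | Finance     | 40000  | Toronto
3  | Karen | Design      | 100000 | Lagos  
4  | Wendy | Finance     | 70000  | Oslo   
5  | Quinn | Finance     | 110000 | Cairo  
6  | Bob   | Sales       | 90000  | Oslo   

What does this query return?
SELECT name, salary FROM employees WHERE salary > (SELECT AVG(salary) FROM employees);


Subquery: AVG(salary) = 86666.67
Filtering: salary > 86666.67
  Leo (110000) -> MATCH
  Karen (100000) -> MATCH
  Quinn (110000) -> MATCH
  Bob (90000) -> MATCH


4 rows:
Leo, 110000
Karen, 100000
Quinn, 110000
Bob, 90000


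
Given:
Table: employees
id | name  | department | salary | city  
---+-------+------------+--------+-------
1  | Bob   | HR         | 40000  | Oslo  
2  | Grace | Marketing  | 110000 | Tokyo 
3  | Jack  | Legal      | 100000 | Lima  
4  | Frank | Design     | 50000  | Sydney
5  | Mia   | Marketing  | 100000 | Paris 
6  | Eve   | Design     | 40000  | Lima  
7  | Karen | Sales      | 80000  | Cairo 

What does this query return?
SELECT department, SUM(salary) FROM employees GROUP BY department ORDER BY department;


Summing salary within each department:
  Design: 50000 + 40000 = 90000
  HR: 40000 = 40000
  Legal: 100000 = 100000
  Marketing: 110000 + 100000 = 210000
  Sales: 80000 = 80000


5 groups:
Design, 90000
HR, 40000
Legal, 100000
Marketing, 210000
Sales, 80000


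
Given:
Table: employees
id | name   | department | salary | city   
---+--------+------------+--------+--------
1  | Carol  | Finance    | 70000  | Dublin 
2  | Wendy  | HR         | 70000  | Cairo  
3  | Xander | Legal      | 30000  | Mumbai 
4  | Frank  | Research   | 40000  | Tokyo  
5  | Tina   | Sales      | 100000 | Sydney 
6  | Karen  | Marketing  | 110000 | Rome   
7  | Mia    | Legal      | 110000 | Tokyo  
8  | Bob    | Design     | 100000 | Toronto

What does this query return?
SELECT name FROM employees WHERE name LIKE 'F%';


LIKE 'F%' matches names starting with 'F'
Matching: 1

1 rows:
Frank


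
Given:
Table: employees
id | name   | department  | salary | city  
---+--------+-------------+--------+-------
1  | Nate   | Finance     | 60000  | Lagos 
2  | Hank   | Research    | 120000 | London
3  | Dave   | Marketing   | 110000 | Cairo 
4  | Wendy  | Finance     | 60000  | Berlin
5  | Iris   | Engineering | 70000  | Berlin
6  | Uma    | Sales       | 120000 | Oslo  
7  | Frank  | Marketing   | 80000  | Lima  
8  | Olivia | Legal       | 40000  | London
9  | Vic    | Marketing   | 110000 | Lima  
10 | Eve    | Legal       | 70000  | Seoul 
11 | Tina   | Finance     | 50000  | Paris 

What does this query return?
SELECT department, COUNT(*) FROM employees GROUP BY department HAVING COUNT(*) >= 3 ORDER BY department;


Groups with count >= 3:
  Finance: 3 -> PASS
  Marketing: 3 -> PASS
  Engineering: 1 -> filtered out
  Legal: 2 -> filtered out
  Research: 1 -> filtered out
  Sales: 1 -> filtered out


2 groups:
Finance, 3
Marketing, 3


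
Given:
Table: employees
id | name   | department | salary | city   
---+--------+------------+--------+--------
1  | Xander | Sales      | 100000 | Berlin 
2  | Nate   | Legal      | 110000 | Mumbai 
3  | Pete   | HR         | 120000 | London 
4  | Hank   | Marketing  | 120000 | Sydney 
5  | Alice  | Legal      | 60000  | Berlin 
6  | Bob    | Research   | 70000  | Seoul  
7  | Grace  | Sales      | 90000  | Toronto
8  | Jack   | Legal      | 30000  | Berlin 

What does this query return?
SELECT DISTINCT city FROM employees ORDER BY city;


All 'city' values (row order): Berlin, Mumbai, London, Sydney, Berlin, Seoul, Toronto, Berlin
Removing duplicates leaves 6 unique value(s).

6 values:
Berlin
London
Mumbai
Seoul
Sydney
Toronto


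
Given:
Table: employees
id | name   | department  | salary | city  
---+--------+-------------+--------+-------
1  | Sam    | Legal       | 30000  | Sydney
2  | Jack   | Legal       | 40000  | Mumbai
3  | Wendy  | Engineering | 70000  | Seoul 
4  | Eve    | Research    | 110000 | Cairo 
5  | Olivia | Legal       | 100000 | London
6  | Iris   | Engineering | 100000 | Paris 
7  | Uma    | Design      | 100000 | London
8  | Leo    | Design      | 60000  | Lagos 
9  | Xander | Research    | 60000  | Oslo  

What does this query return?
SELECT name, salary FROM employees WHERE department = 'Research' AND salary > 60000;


Filtering: department = 'Research' AND salary > 60000
Matching: 1 rows

1 rows:
Eve, 110000


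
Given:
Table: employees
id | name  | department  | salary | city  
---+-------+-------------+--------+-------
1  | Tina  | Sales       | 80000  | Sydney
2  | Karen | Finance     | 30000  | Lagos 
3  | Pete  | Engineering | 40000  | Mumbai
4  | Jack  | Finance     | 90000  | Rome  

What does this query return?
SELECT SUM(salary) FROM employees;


SUM(salary) = 80000 + 30000 + 40000 + 90000 = 240000

240000


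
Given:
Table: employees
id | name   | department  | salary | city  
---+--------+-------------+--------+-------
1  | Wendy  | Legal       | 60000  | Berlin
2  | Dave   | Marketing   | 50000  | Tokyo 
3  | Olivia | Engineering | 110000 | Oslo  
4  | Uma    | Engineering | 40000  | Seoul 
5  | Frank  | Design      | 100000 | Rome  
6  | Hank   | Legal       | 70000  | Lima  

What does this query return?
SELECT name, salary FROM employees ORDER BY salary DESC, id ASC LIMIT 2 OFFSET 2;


Sort by salary DESC (id ASC tiebreak), then skip 2 and take 2
Rows 3 through 4

2 rows:
Hank, 70000
Wendy, 60000


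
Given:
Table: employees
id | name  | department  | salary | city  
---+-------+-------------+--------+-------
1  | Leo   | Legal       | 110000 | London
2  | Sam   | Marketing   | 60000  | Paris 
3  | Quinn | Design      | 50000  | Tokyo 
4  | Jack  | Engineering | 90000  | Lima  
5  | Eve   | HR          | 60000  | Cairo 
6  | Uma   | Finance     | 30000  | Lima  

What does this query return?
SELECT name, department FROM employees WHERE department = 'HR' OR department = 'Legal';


Filtering: department = 'HR' OR 'Legal'
Matching: 2 rows

2 rows:
Leo, Legal
Eve, HR
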